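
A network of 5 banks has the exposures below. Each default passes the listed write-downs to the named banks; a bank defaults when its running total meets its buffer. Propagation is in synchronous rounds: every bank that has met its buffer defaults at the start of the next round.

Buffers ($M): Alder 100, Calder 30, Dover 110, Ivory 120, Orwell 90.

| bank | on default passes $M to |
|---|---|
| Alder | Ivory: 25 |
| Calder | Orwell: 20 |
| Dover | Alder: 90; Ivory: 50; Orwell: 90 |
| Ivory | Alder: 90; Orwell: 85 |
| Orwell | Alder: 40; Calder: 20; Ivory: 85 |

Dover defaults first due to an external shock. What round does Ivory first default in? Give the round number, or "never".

3

Round 1 — Dover defaults (initial).
  Alder: +90 → 90 < 100
  Ivory: +50 → 50 < 120
  Orwell: +90 → 90 ≥ 90
Round 2 — Orwell defaults.
  Alder: +40 → 130 ≥ 100
  Calder: +20 → 20 < 30
  Ivory: +85 → 135 ≥ 120
Round 3 — Alder, Ivory default.
No further defaults.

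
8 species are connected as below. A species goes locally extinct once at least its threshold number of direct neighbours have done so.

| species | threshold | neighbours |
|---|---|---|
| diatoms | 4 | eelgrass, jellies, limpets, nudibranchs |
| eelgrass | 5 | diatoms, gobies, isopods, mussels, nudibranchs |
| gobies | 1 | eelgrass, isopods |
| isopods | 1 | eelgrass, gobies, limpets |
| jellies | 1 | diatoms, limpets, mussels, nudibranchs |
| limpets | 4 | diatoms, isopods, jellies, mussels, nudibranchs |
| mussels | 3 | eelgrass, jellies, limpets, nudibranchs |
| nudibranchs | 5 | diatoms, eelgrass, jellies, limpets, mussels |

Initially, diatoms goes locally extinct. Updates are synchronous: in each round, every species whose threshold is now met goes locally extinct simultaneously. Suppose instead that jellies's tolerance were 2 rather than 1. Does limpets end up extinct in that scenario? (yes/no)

With jellies's tolerance at 2:
Round 1 — diatoms goes locally extinct (initial).
Round 2 — no new extinctions; cascade stops.

no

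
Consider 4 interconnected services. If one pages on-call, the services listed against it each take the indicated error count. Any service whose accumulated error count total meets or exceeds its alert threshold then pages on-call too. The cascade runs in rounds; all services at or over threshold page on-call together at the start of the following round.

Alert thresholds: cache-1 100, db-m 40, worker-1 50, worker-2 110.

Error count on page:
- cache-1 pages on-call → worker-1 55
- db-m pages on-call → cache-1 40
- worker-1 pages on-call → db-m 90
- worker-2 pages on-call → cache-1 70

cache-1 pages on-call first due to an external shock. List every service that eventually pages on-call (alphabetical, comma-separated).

cache-1, db-m, worker-1

Round 1 — cache-1 pages on-call (initial).
  worker-1: +55 → 55 ≥ 50
Round 2 — worker-1 pages on-call.
  db-m: +90 → 90 ≥ 40
Round 3 — db-m pages on-call.
No further pages.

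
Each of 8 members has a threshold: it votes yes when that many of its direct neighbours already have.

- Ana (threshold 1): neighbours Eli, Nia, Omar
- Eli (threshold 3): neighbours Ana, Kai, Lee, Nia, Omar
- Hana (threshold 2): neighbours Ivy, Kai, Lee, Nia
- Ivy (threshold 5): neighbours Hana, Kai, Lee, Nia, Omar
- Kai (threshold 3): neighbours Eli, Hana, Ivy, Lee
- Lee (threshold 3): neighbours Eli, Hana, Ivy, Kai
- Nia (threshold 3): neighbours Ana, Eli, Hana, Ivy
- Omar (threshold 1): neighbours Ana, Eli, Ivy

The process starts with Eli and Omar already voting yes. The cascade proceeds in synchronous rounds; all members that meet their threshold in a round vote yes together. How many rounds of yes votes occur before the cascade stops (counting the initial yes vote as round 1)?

2

Round 1 — Eli, Omar vote yes (initial).
Round 2 — checking thresholds:
  Ana: 2 of 3 neighbours ≥ 1, votes yes.
  Ivy: 1 of 5 neighbours < 5, not yet.
  Kai: 1 of 4 neighbours < 3, not yet.
  Lee: 1 of 4 neighbours < 3, not yet.
  Nia: 1 of 4 neighbours < 3, not yet.
Round 3 — no new yes votes; cascade stops.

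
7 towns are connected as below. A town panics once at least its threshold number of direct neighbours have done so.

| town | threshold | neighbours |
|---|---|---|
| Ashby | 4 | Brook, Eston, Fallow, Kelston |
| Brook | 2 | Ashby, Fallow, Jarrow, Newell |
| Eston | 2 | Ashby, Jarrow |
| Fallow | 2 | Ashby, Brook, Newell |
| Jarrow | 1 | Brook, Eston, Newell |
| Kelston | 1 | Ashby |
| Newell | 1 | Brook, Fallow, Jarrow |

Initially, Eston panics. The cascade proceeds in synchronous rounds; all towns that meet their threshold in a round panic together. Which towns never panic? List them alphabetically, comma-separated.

Round 1 — Eston panics (initial).
Round 2 — checking thresholds:
  Ashby: 1 of 4 neighbours < 4, not yet.
  Jarrow: 1 of 3 neighbours ≥ 1, panics.
Round 3 — checking thresholds:
  Ashby: 1 of 4 neighbours < 4, not yet.
  Brook: 1 of 4 neighbours < 2, not yet.
  Newell: 1 of 3 neighbours ≥ 1, panics.
Round 4 — checking thresholds:
  Ashby: 1 of 4 neighbours < 4, not yet.
  Brook: 2 of 4 neighbours ≥ 2, panics.
  Fallow: 1 of 3 neighbours < 2, not yet.
Round 5 — checking thresholds:
  Ashby: 2 of 4 neighbours < 4, not yet.
  Fallow: 2 of 3 neighbours ≥ 2, panics.
Round 6 — no new panics; cascade stops.

Ashby, Kelston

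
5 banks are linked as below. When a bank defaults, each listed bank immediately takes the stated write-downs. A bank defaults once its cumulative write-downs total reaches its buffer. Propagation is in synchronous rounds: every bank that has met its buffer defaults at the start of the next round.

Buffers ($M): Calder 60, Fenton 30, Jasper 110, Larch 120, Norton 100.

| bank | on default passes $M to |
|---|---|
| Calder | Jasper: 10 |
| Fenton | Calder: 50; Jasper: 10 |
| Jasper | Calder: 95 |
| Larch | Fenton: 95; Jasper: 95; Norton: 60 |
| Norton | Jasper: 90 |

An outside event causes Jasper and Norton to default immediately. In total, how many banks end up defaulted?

3

Round 1 — Jasper, Norton default (initial).
  Calder: +95 → 95 ≥ 60
Round 2 — Calder defaults.
No further defaults.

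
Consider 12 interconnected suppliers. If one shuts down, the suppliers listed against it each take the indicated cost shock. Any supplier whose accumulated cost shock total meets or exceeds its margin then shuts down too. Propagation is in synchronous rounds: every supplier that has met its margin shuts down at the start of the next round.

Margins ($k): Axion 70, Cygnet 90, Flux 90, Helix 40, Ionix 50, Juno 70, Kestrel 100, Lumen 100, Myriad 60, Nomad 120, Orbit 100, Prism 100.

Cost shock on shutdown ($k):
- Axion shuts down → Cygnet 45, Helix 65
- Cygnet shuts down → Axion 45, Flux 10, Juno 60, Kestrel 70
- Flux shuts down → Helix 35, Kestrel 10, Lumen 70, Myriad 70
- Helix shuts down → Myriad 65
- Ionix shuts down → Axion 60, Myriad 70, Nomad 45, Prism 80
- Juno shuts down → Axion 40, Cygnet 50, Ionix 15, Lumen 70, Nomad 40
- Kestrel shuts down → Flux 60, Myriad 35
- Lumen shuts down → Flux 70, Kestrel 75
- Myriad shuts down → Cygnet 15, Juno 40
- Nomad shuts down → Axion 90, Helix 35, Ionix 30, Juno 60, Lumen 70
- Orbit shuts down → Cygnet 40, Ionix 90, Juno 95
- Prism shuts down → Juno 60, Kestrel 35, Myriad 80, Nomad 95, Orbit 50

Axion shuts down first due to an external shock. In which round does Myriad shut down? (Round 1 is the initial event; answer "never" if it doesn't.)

Round 1 — Axion shuts down (initial).
  Cygnet: +45 → 45 < 90
  Helix: +65 → 65 ≥ 40
Round 2 — Helix shuts down.
  Myriad: +65 → 65 ≥ 60
Round 3 — Myriad shuts down.
  Cygnet: +15 → 60 < 90
  Juno: +40 → 40 < 70
No further shutdowns.

3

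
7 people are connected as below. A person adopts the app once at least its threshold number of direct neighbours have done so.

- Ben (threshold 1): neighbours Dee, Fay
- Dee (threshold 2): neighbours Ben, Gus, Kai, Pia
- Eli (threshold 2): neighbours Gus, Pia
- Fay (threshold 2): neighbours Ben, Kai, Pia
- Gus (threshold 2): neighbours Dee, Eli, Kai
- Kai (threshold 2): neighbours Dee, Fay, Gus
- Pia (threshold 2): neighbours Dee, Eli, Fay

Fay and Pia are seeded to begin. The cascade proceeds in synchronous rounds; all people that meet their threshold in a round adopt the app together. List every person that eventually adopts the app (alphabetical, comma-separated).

Ben, Dee, Eli, Fay, Gus, Kai, Pia

Round 1 — Fay, Pia adopt the app (initial).
Round 2 — checking thresholds:
  Ben: 1 of 2 neighbours ≥ 1, adopts the app.
  Dee: 1 of 4 neighbours < 2, below threshold.
  Eli: 1 of 2 neighbours < 2, below threshold.
  Kai: 1 of 3 neighbours < 2, below threshold.
Round 3 — checking thresholds:
  Dee: 2 of 4 neighbours ≥ 2, adopts the app.
  Eli: 1 of 2 neighbours < 2, below threshold.
  Kai: 1 of 3 neighbours < 2, below threshold.
Round 4 — checking thresholds:
  Eli: 1 of 2 neighbours < 2, below threshold.
  Gus: 1 of 3 neighbours < 2, below threshold.
  Kai: 2 of 3 neighbours ≥ 2, adopts the app.
Round 5 — checking thresholds:
  Eli: 1 of 2 neighbours < 2, below threshold.
  Gus: 2 of 3 neighbours ≥ 2, adopts the app.
Round 6 — checking thresholds:
  Eli: 2 of 2 neighbours ≥ 2, adopts the app.
Round 7 — no new adoptions; cascade stops.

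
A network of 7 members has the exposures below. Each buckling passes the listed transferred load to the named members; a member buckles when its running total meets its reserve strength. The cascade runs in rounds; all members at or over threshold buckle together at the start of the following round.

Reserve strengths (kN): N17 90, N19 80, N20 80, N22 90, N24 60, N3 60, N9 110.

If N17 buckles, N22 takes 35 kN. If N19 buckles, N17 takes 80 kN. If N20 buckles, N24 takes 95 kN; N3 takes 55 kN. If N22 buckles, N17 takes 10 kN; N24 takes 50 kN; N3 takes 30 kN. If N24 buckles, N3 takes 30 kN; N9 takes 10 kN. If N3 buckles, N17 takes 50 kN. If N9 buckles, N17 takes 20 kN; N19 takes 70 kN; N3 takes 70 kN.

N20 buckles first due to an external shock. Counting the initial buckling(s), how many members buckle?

3

Round 1 — N20 buckles (initial).
  N24: +95 → 95 ≥ 60
  N3: +55 → 55 < 60
Round 2 — N24 buckles.
  N3: +30 → 85 ≥ 60
  N9: +10 → 10 < 110
Round 3 — N3 buckles.
  N17: +50 → 50 < 90
No further bucklings.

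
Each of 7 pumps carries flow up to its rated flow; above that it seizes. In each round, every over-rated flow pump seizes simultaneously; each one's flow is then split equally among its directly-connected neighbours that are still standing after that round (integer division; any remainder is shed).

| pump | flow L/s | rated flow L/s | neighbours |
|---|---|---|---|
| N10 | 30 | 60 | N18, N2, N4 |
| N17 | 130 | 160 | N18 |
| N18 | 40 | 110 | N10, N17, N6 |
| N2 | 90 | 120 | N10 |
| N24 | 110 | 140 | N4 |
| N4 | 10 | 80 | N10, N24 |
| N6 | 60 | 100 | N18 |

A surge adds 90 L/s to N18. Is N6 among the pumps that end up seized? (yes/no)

yes

Round 1 — N18 at 130 > 110. N18 seizes.
  N18 sheds 130 L/s to N10, N17, N6: 43 each (1 lost).
    N10: 30+43 = 73 > 60
    N17: 130+43 = 173 > 160
    N6: 60+43 = 103 > 100
Round 2 — N10, N17, N6 seize.
  N10 sheds 73 L/s to N2, N4: 36 each (1 lost).
    N2: 90+36 = 126 > 120
    N4: 10+36 = 46 ≤ 80
  N17 sheds 173 L/s: no online neighbours, lost.
  N6 sheds 103 L/s: no online neighbours, lost.
Round 3 — N2 seizes.
  N2 sheds 126 L/s: no online neighbours, lost.
No further seizures.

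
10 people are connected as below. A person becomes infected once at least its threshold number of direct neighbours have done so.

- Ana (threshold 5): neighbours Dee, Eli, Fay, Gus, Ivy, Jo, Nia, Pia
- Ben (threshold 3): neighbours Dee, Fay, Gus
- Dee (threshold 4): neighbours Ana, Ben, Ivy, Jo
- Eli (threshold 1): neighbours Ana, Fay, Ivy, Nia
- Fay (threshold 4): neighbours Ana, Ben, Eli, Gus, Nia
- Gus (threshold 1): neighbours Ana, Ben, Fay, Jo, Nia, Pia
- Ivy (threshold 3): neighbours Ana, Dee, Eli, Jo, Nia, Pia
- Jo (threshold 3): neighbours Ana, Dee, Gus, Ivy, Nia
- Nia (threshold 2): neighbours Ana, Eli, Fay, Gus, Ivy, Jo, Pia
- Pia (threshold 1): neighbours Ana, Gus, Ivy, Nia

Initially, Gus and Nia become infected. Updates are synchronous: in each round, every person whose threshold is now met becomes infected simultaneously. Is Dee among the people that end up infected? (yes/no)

Round 1 — Gus, Nia become infected (initial).
Round 2 — checking thresholds:
  Ana: 2 of 8 neighbours < 5, below threshold.
  Ben: 1 of 3 neighbours < 3, below threshold.
  Eli: 1 of 4 neighbours ≥ 1, becomes infected.
  Fay: 2 of 5 neighbours < 4, below threshold.
  Ivy: 1 of 6 neighbours < 3, below threshold.
  Jo: 2 of 5 neighbours < 3, below threshold.
  Pia: 2 of 4 neighbours ≥ 1, becomes infected.
Round 3 — checking thresholds:
  Ana: 4 of 8 neighbours < 5, below threshold.
  Ben: 1 of 3 neighbours < 3, below threshold.
  Fay: 3 of 5 neighbours < 4, below threshold.
  Ivy: 3 of 6 neighbours ≥ 3, becomes infected.
  Jo: 2 of 5 neighbours < 3, below threshold.
Round 4 — checking thresholds:
  Ana: 5 of 8 neighbours ≥ 5, becomes infected.
  Ben: 1 of 3 neighbours < 3, below threshold.
  Dee: 1 of 4 neighbours < 4, below threshold.
  Fay: 3 of 5 neighbours < 4, below threshold.
  Jo: 3 of 5 neighbours ≥ 3, becomes infected.
Round 5 — checking thresholds:
  Ben: 1 of 3 neighbours < 3, below threshold.
  Dee: 3 of 4 neighbours < 4, below threshold.
  Fay: 4 of 5 neighbours ≥ 4, becomes infected.
Round 6 — no new infections; cascade stops.

no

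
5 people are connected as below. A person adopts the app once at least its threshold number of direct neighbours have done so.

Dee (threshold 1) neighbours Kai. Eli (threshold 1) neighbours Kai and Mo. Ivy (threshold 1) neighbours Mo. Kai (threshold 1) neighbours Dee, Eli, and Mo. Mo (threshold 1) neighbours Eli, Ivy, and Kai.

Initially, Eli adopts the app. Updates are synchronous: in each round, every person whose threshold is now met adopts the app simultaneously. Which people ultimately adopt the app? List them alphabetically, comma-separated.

Dee, Eli, Ivy, Kai, Mo

Round 1 — Eli adopts the app (initial).
Round 2 — checking thresholds:
  Kai: 1 of 3 neighbours ≥ 1, adopts the app.
  Mo: 1 of 3 neighbours ≥ 1, adopts the app.
Round 3 — checking thresholds:
  Dee: 1 of 1 neighbours ≥ 1, adopts the app.
  Ivy: 1 of 1 neighbours ≥ 1, adopts the app.
Round 4 — no new adoptions; cascade stops.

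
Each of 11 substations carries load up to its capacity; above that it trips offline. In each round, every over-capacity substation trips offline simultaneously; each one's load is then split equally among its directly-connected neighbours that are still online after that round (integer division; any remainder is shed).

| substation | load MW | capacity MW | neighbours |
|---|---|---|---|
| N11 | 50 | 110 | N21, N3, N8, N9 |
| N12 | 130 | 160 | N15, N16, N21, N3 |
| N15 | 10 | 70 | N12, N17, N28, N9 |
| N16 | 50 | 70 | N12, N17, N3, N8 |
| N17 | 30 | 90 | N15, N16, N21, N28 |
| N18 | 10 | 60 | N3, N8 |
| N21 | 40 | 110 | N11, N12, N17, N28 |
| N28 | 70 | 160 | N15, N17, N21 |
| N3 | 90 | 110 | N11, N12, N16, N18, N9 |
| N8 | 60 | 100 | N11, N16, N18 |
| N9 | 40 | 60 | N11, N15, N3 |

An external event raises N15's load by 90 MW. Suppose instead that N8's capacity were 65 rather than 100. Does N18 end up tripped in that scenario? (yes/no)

yes

With N8's capacity at 65:
Round 1 — N15 at 100 > 70. N15 trips offline.
  N15 sheds 100 MW to N12, N17, N28, N9: 25 each.
    N12: 130+25 = 155 ≤ 160
    N17: 30+25 = 55 ≤ 90
    N28: 70+25 = 95 ≤ 160
    N9: 40+25 = 65 > 60
Round 2 — N9 trips offline.
  N9 sheds 65 MW to N11, N3: 32 each (1 lost).
    N11: 50+32 = 82 ≤ 110
    N3: 90+32 = 122 > 110
Round 3 — N3 trips offline.
  N3 sheds 122 MW to N11, N12, N16, N18: 30 each (2 lost).
    N11: 82+30 = 112 > 110
    N12: 155+30 = 185 > 160
    N16: 50+30 = 80 > 70
    N18: 10+30 = 40 ≤ 60
Round 4 — N11, N12, N16 trip offline.
  N11 sheds 112 MW to N21, N8: 56 each.
    N21: 40+56 = 96 ≤ 110
    N8: 60+56 = 116 > 65
  N12 sheds 185 MW to N21: 185 each.
    N21: 96+185 = 281 > 110
  N16 sheds 80 MW to N17, N8: 40 each.
    N17: 55+40 = 95 > 90
    N8: 116+40 = 156 > 65
Round 5 — N17, N21, N8 trip offline.
  N17 sheds 95 MW to N28: 95 each.
    N28: 95+95 = 190 > 160
  N21 sheds 281 MW to N28: 281 each.
    N28: 190+281 = 471 > 160
  N8 sheds 156 MW to N18: 156 each.
    N18: 40+156 = 196 > 60
Round 6 — N18, N28 trip offline.
  N18 sheds 196 MW: no online neighbours, lost.
  N28 sheds 471 MW: no online neighbours, lost.
No further trips.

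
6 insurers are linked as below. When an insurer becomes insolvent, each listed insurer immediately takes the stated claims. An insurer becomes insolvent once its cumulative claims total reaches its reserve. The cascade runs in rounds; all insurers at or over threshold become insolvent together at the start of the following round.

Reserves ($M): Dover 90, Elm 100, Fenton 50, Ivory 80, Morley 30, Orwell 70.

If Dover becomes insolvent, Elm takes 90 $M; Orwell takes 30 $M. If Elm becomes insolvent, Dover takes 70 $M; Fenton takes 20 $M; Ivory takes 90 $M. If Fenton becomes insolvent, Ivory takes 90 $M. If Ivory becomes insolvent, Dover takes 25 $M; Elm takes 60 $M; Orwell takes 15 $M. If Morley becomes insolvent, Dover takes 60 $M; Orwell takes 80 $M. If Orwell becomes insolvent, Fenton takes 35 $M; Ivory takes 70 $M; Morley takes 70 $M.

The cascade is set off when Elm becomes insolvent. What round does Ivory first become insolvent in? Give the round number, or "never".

2

Round 1 — Elm becomes insolvent (initial).
  Dover: +70 → 70 < 90
  Fenton: +20 → 20 < 50
  Ivory: +90 → 90 ≥ 80
Round 2 — Ivory becomes insolvent.
  Dover: +25 → 95 ≥ 90
  Orwell: +15 → 15 < 70
Round 3 — Dover becomes insolvent.
  Orwell: +30 → 45 < 70
No further insolvencies.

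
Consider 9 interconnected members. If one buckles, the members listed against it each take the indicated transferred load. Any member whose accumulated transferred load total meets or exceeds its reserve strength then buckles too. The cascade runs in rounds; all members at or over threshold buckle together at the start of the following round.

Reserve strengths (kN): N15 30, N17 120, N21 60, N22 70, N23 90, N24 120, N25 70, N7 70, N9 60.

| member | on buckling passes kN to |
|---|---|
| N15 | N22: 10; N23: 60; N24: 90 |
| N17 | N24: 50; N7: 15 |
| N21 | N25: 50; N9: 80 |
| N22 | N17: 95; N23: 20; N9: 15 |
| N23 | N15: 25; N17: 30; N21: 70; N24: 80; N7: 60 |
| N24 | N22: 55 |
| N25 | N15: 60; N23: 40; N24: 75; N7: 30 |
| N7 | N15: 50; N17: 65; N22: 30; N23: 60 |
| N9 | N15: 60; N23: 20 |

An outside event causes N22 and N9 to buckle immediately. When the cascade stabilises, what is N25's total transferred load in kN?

Round 1 — N22, N9 buckle (initial).
  N15: +60 → 60 ≥ 30
  N17: +95 → 95 < 120
  N23: +20+20 → 40 < 90
Round 2 — N15 buckles.
  N23: +60 → 100 ≥ 90
  N24: +90 → 90 < 120
Round 3 — N23 buckles.
  N17: +30 → 125 ≥ 120
  N21: +70 → 70 ≥ 60
  N24: +80 → 170 ≥ 120
  N7: +60 → 60 < 70
Round 4 — N17, N21, N24 buckle.
  N25: +50 → 50 < 70
  N7: +15 → 75 ≥ 70
Round 5 — N7 buckles.
No further bucklings.

50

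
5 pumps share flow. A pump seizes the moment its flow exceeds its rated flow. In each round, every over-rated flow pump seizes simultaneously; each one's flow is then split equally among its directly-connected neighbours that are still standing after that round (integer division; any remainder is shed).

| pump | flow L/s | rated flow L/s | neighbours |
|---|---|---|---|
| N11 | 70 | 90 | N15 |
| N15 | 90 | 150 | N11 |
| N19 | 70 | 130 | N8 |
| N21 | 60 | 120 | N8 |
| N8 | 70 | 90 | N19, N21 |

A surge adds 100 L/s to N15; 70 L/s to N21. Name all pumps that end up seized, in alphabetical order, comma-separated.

N11, N15, N19, N21, N8

Round 1 — N15 at 190 > 150; N21 at 130 > 120. N15, N21 seize.
  N15 sheds 190 L/s to N11: 190 each.
    N11: 70+190 = 260 > 90
  N21 sheds 130 L/s to N8: 130 each.
    N8: 70+130 = 200 > 90
Round 2 — N11, N8 seize.
  N11 sheds 260 L/s: no online neighbours, lost.
  N8 sheds 200 L/s to N19: 200 each.
    N19: 70+200 = 270 > 130
Round 3 — N19 seizes.
  N19 sheds 270 L/s: no online neighbours, lost.
No further seizures.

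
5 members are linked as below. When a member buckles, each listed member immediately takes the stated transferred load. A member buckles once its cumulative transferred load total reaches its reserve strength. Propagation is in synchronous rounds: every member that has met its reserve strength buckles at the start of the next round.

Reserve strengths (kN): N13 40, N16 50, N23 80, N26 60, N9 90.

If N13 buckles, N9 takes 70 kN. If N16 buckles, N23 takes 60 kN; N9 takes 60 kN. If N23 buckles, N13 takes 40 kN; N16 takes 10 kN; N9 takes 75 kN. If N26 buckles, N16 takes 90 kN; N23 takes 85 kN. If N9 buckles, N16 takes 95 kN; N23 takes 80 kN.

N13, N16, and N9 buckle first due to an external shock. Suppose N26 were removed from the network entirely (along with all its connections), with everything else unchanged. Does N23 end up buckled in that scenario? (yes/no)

With N26 removed:
Round 1 — N13, N16, N9 buckle (initial).
  N23: +60+80 → 140 ≥ 80
Round 2 — N23 buckles.
No further bucklings.

yes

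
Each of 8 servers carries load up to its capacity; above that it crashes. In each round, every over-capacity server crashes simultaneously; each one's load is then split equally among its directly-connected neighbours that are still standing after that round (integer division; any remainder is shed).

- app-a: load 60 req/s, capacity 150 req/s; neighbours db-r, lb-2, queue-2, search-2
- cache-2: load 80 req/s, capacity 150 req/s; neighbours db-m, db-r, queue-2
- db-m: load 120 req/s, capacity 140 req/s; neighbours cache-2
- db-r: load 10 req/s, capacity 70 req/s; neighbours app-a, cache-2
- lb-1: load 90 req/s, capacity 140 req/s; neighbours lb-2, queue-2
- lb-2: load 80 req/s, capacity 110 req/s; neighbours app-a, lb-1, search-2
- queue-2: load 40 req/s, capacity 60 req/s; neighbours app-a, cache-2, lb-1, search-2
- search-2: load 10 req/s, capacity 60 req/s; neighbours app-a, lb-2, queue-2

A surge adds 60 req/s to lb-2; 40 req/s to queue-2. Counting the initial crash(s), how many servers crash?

8

Round 1 — lb-2 at 140 > 110; queue-2 at 80 > 60. lb-2, queue-2 crash.
  lb-2 sheds 140 req/s to app-a, lb-1, search-2: 46 each (2 lost).
    app-a: 60+46 = 106 ≤ 150
    lb-1: 90+46 = 136 ≤ 140
    search-2: 10+46 = 56 ≤ 60
  queue-2 sheds 80 req/s to app-a, cache-2, lb-1, search-2: 20 each.
    app-a: 106+20 = 126 ≤ 150
    cache-2: 80+20 = 100 ≤ 150
    lb-1: 136+20 = 156 > 140
    search-2: 56+20 = 76 > 60
Round 2 — lb-1, search-2 crash.
  lb-1 sheds 156 req/s: no online neighbours, lost.
  search-2 sheds 76 req/s to app-a: 76 each.
    app-a: 126+76 = 202 > 150
Round 3 — app-a crashes.
  app-a sheds 202 req/s to db-r: 202 each.
    db-r: 10+202 = 212 > 70
Round 4 — db-r crashes.
  db-r sheds 212 req/s to cache-2: 212 each.
    cache-2: 100+212 = 312 > 150
Round 5 — cache-2 crashes.
  cache-2 sheds 312 req/s to db-m: 312 each.
    db-m: 120+312 = 432 > 140
Round 6 — db-m crashes.
  db-m sheds 432 req/s: no online neighbours, lost.
No further crashes.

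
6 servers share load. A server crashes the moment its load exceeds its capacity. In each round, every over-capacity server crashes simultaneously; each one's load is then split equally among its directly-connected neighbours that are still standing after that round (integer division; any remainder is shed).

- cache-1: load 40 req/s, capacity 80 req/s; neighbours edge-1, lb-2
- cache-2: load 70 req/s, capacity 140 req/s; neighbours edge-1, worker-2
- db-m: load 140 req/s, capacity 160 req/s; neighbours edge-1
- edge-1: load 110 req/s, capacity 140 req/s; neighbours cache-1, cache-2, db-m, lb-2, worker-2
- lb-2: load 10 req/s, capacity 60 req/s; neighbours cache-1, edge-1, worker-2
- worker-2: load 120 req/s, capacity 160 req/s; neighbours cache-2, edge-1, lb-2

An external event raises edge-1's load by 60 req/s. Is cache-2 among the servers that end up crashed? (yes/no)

Round 1 — edge-1 at 170 > 140. edge-1 crashes.
  edge-1 sheds 170 req/s to cache-1, cache-2, db-m, lb-2, worker-2: 34 each.
    cache-1: 40+34 = 74 ≤ 80
    cache-2: 70+34 = 104 ≤ 140
    db-m: 140+34 = 174 > 160
    lb-2: 10+34 = 44 ≤ 60
    worker-2: 120+34 = 154 ≤ 160
Round 2 — db-m crashes.
  db-m sheds 174 req/s: no online neighbours, lost.
No further crashes.

no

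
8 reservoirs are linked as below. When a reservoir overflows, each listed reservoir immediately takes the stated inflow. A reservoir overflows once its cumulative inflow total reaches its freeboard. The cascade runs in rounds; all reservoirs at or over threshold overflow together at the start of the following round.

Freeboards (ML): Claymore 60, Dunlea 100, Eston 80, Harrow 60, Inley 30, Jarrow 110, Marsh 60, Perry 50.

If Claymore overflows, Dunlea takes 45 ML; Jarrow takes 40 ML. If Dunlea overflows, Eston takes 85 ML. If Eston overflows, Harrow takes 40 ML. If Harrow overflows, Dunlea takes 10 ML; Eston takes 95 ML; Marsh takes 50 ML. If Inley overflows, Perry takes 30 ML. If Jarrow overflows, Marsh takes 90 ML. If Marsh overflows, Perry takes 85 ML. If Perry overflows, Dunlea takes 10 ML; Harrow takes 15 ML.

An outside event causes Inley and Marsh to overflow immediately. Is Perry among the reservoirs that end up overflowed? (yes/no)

Round 1 — Inley, Marsh overflow (initial).
  Perry: +30+85 → 115 ≥ 50
Round 2 — Perry overflows.
  Dunlea: +10 → 10 < 100
  Harrow: +15 → 15 < 60
No further overflows.

yes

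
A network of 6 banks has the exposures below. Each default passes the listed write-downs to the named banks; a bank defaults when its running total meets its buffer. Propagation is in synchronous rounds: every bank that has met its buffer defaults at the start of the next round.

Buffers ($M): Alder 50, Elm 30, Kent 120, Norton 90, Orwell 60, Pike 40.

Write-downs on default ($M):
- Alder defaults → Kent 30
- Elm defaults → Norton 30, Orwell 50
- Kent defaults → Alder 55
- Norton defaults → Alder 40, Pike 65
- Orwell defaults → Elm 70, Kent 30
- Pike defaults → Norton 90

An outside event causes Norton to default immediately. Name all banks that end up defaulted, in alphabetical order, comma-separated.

Round 1 — Norton defaults (initial).
  Alder: +40 → 40 < 50
  Pike: +65 → 65 ≥ 40
Round 2 — Pike defaults.
No further defaults.

Norton, Pike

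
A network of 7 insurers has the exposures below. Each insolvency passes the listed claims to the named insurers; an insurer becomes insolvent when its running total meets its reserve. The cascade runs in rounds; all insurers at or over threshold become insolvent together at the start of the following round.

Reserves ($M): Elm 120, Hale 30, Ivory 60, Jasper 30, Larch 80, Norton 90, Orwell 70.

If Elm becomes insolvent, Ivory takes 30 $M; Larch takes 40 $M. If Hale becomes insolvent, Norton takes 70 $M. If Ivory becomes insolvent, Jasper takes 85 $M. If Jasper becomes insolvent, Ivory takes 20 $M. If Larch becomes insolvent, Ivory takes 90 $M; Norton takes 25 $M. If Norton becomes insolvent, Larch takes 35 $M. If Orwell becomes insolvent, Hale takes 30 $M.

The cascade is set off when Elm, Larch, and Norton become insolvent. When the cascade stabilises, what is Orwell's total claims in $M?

0

Round 1 — Elm, Larch, Norton become insolvent (initial).
  Ivory: +30+90 → 120 ≥ 60
Round 2 — Ivory becomes insolvent.
  Jasper: +85 → 85 ≥ 30
Round 3 — Jasper becomes insolvent.
No further insolvencies.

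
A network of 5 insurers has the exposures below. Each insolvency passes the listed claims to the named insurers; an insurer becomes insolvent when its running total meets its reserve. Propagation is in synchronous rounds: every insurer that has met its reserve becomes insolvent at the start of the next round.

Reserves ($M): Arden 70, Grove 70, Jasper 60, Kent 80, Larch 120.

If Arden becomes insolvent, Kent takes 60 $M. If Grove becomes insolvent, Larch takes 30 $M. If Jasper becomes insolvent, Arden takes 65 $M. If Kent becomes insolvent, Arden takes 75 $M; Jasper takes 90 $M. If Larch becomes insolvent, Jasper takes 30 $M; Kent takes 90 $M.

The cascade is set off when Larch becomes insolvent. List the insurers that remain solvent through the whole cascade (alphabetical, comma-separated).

Round 1 — Larch becomes insolvent (initial).
  Jasper: +30 → 30 < 60
  Kent: +90 → 90 ≥ 80
Round 2 — Kent becomes insolvent.
  Arden: +75 → 75 ≥ 70
  Jasper: +90 → 120 ≥ 60
Round 3 — Arden, Jasper become insolvent.
No further insolvencies.

Grove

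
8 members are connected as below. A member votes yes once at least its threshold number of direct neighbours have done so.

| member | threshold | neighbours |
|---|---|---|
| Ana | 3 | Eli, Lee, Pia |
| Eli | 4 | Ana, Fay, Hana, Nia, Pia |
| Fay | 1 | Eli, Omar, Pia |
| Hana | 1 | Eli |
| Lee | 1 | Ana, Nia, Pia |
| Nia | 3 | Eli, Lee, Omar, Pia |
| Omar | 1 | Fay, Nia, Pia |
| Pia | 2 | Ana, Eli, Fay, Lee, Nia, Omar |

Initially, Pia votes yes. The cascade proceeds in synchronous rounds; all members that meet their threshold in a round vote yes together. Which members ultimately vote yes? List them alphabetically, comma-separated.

Round 1 — Pia votes yes (initial).
Round 2 — checking thresholds:
  Ana: 1 of 3 neighbours < 3, below threshold.
  Eli: 1 of 5 neighbours < 4, below threshold.
  Fay: 1 of 3 neighbours ≥ 1, votes yes.
  Lee: 1 of 3 neighbours ≥ 1, votes yes.
  Nia: 1 of 4 neighbours < 3, below threshold.
  Omar: 1 of 3 neighbours ≥ 1, votes yes.
Round 3 — checking thresholds:
  Ana: 2 of 3 neighbours < 3, below threshold.
  Eli: 2 of 5 neighbours < 4, below threshold.
  Nia: 3 of 4 neighbours ≥ 3, votes yes.
Round 4 — no new yes votes; cascade stops.

Fay, Lee, Nia, Omar, Pia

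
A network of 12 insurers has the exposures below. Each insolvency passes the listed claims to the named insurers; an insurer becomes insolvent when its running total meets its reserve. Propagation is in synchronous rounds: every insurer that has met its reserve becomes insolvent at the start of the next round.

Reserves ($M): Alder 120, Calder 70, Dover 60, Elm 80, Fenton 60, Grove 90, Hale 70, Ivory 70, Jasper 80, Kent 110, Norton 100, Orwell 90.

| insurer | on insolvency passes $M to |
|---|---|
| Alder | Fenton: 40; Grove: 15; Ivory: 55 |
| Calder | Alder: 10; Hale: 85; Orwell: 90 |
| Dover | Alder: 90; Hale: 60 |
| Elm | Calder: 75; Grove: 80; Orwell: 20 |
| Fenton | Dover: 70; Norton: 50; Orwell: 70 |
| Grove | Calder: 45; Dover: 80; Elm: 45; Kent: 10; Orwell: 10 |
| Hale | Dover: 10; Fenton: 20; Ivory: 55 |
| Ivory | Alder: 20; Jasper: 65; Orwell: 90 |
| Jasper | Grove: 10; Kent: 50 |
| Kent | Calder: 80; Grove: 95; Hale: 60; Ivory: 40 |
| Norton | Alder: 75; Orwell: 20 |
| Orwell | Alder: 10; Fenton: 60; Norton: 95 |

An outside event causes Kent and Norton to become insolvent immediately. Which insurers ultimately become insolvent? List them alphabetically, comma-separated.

Alder, Calder, Dover, Fenton, Grove, Hale, Ivory, Kent, Norton, Orwell

Round 1 — Kent, Norton become insolvent (initial).
  Alder: +75 → 75 < 120
  Calder: +80 → 80 ≥ 70
  Grove: +95 → 95 ≥ 90
  Hale: +60 → 60 < 70
  Ivory: +40 → 40 < 70
  Orwell: +20 → 20 < 90
Round 2 — Calder, Grove become insolvent.
  Alder: +10 → 85 < 120
  Dover: +80 → 80 ≥ 60
  Elm: +45 → 45 < 80
  Hale: +85 → 145 ≥ 70
  Orwell: +90+10 → 120 ≥ 90
Round 3 — Dover, Hale, Orwell become insolvent.
  Alder: +90+10 → 185 ≥ 120
  Fenton: +20+60 → 80 ≥ 60
  Ivory: +55 → 95 ≥ 70
Round 4 — Alder, Fenton, Ivory become insolvent.
  Jasper: +65 → 65 < 80
No further insolvencies.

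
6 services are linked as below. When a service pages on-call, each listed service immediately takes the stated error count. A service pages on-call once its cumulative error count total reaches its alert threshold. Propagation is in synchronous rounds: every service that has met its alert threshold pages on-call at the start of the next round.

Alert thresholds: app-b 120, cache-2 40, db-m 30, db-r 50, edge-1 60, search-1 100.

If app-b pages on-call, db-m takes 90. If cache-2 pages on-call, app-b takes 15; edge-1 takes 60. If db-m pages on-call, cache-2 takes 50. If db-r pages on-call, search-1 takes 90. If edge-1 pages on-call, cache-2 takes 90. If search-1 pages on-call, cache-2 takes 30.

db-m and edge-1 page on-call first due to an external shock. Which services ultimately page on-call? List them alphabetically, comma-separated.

Round 1 — db-m, edge-1 page on-call (initial).
  cache-2: +50+90 → 140 ≥ 40
Round 2 — cache-2 pages on-call.
  app-b: +15 → 15 < 120
No further pages.

cache-2, db-m, edge-1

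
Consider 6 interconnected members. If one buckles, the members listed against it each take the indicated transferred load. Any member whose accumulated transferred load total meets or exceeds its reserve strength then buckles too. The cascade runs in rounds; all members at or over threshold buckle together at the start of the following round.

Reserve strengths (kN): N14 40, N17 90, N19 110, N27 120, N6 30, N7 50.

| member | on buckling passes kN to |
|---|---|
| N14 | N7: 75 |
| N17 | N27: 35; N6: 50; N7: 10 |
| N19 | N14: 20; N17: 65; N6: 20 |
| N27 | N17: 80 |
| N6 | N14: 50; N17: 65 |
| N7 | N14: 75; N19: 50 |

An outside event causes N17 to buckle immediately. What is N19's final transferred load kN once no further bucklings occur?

50

Round 1 — N17 buckles (initial).
  N27: +35 → 35 < 120
  N6: +50 → 50 ≥ 30
  N7: +10 → 10 < 50
Round 2 — N6 buckles.
  N14: +50 → 50 ≥ 40
Round 3 — N14 buckles.
  N7: +75 → 85 ≥ 50
Round 4 — N7 buckles.
  N19: +50 → 50 < 110
No further bucklings.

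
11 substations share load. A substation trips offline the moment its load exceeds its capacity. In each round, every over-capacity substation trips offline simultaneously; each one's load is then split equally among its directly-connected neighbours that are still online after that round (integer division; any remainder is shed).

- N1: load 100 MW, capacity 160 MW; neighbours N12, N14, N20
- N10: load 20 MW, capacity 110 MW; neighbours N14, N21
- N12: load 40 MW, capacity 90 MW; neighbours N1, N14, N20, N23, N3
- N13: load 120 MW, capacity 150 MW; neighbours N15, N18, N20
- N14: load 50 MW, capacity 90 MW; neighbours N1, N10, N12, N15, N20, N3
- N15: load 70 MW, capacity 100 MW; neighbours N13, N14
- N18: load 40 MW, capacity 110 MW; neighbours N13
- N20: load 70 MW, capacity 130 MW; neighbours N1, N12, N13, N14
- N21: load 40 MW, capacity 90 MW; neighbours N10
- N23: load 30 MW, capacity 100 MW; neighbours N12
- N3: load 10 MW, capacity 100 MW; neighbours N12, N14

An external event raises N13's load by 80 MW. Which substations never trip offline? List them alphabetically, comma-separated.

N10, N18, N21

Round 1 — N13 at 200 > 150. N13 trips offline.
  N13 sheds 200 MW to N15, N18, N20: 66 each (2 lost).
    N15: 70+66 = 136 > 100
    N18: 40+66 = 106 ≤ 110
    N20: 70+66 = 136 > 130
Round 2 — N15, N20 trip offline.
  N15 sheds 136 MW to N14: 136 each.
    N14: 50+136 = 186 > 90
  N20 sheds 136 MW to N1, N12, N14: 45 each (1 lost).
    N1: 100+45 = 145 ≤ 160
    N12: 40+45 = 85 ≤ 90
    N14: 186+45 = 231 > 90
Round 3 — N14 trips offline.
  N14 sheds 231 MW to N1, N10, N12, N3: 57 each (3 lost).
    N1: 145+57 = 202 > 160
    N10: 20+57 = 77 ≤ 110
    N12: 85+57 = 142 > 90
    N3: 10+57 = 67 ≤ 100
Round 4 — N1, N12 trip offline.
  N1 sheds 202 MW: no online neighbours, lost.
  N12 sheds 142 MW to N23, N3: 71 each.
    N23: 30+71 = 101 > 100
    N3: 67+71 = 138 > 100
Round 5 — N23, N3 trip offline.
  N23 sheds 101 MW: no online neighbours, lost.
  N3 sheds 138 MW: no online neighbours, lost.
No further trips.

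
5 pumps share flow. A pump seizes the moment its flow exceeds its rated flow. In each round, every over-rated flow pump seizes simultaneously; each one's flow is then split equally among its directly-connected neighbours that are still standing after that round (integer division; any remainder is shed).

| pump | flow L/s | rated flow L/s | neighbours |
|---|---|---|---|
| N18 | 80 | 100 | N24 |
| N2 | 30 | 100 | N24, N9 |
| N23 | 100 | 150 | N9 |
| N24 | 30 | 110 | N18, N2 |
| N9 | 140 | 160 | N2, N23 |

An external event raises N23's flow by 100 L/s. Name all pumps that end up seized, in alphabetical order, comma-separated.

Round 1 — N23 at 200 > 150. N23 seizes.
  N23 sheds 200 L/s to N9: 200 each.
    N9: 140+200 = 340 > 160
Round 2 — N9 seizes.
  N9 sheds 340 L/s to N2: 340 each.
    N2: 30+340 = 370 > 100
Round 3 — N2 seizes.
  N2 sheds 370 L/s to N24: 370 each.
    N24: 30+370 = 400 > 110
Round 4 — N24 seizes.
  N24 sheds 400 L/s to N18: 400 each.
    N18: 80+400 = 480 > 100
Round 5 — N18 seizes.
  N18 sheds 480 L/s: no online neighbours, lost.
No further seizures.

N18, N2, N23, N24, N9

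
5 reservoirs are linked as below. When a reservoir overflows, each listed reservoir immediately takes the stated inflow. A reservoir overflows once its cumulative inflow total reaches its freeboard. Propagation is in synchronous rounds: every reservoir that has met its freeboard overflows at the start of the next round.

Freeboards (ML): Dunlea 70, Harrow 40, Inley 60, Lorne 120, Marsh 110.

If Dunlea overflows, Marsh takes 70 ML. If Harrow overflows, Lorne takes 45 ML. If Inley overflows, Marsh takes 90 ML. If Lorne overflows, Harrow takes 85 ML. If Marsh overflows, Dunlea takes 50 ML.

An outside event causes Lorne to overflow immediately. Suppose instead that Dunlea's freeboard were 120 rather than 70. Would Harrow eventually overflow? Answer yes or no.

yes

With Dunlea's freeboard at 120:
Round 1 — Lorne overflows (initial).
  Harrow: +85 → 85 ≥ 40
Round 2 — Harrow overflows.
No further overflows.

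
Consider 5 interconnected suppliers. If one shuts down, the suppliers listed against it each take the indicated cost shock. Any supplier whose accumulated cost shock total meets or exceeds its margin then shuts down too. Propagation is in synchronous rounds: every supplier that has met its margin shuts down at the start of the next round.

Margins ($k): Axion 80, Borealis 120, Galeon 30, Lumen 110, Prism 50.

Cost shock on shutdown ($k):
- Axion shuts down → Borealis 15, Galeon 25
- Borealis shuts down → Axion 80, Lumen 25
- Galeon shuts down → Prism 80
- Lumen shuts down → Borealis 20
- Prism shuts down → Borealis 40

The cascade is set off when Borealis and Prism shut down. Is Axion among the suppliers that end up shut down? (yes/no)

yes

Round 1 — Borealis, Prism shut down (initial).
  Axion: +80 → 80 ≥ 80
  Lumen: +25 → 25 < 110
Round 2 — Axion shuts down.
  Galeon: +25 → 25 < 30
No further shutdowns.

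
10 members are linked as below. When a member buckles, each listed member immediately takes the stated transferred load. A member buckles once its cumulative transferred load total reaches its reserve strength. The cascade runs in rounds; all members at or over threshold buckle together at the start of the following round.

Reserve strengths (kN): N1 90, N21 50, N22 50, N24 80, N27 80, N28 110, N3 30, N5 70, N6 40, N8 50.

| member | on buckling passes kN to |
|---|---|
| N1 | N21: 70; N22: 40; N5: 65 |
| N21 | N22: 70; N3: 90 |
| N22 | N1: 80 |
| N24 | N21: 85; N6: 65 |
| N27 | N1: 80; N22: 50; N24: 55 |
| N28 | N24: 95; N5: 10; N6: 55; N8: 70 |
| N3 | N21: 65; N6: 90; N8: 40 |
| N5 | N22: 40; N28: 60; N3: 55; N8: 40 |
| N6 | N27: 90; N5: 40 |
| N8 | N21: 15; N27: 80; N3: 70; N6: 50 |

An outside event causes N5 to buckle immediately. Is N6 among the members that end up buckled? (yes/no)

Round 1 — N5 buckles (initial).
  N22: +40 → 40 < 50
  N28: +60 → 60 < 110
  N3: +55 → 55 ≥ 30
  N8: +40 → 40 < 50
Round 2 — N3 buckles.
  N21: +65 → 65 ≥ 50
  N6: +90 → 90 ≥ 40
  N8: +40 → 80 ≥ 50
Round 3 — N21, N6, N8 buckle.
  N22: +70 → 110 ≥ 50
  N27: +90+80 → 170 ≥ 80
Round 4 — N22, N27 buckle.
  N1: +80+80 → 160 ≥ 90
  N24: +55 → 55 < 80
Round 5 — N1 buckles.
No further bucklings.

yes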